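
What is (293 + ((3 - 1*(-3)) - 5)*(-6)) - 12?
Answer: 275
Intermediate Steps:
(293 + ((3 - 1*(-3)) - 5)*(-6)) - 12 = (293 + ((3 + 3) - 5)*(-6)) - 12 = (293 + (6 - 5)*(-6)) - 12 = (293 + 1*(-6)) - 12 = (293 - 6) - 12 = 287 - 12 = 275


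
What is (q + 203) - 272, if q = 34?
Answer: -35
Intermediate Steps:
(q + 203) - 272 = (34 + 203) - 272 = 237 - 272 = -35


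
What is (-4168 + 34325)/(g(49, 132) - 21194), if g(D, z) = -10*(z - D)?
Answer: -30157/22024 ≈ -1.3693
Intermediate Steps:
g(D, z) = -10*z + 10*D
(-4168 + 34325)/(g(49, 132) - 21194) = (-4168 + 34325)/((-10*132 + 10*49) - 21194) = 30157/((-1320 + 490) - 21194) = 30157/(-830 - 21194) = 30157/(-22024) = 30157*(-1/22024) = -30157/22024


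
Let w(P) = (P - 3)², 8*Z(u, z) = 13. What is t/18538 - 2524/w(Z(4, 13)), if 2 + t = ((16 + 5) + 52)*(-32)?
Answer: -1497418633/1121549 ≈ -1335.1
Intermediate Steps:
Z(u, z) = 13/8 (Z(u, z) = (⅛)*13 = 13/8)
w(P) = (-3 + P)²
t = -2338 (t = -2 + ((16 + 5) + 52)*(-32) = -2 + (21 + 52)*(-32) = -2 + 73*(-32) = -2 - 2336 = -2338)
t/18538 - 2524/w(Z(4, 13)) = -2338/18538 - 2524/(-3 + 13/8)² = -2338*1/18538 - 2524/((-11/8)²) = -1169/9269 - 2524/121/64 = -1169/9269 - 2524*64/121 = -1169/9269 - 161536/121 = -1497418633/1121549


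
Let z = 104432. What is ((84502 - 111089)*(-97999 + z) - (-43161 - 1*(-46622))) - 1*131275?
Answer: -171168907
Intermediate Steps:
((84502 - 111089)*(-97999 + z) - (-43161 - 1*(-46622))) - 1*131275 = ((84502 - 111089)*(-97999 + 104432) - (-43161 - 1*(-46622))) - 1*131275 = (-26587*6433 - (-43161 + 46622)) - 131275 = (-171034171 - 1*3461) - 131275 = (-171034171 - 3461) - 131275 = -171037632 - 131275 = -171168907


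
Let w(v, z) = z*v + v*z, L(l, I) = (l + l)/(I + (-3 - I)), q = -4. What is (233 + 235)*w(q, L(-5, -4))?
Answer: -12480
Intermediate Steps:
L(l, I) = -2*l/3 (L(l, I) = (2*l)/(-3) = (2*l)*(-⅓) = -2*l/3)
w(v, z) = 2*v*z (w(v, z) = v*z + v*z = 2*v*z)
(233 + 235)*w(q, L(-5, -4)) = (233 + 235)*(2*(-4)*(-⅔*(-5))) = 468*(2*(-4)*(10/3)) = 468*(-80/3) = -12480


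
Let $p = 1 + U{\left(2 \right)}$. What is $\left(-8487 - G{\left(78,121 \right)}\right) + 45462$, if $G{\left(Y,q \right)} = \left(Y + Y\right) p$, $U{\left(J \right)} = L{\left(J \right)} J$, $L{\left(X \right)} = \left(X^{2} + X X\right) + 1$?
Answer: $34011$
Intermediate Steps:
$L{\left(X \right)} = 1 + 2 X^{2}$ ($L{\left(X \right)} = \left(X^{2} + X^{2}\right) + 1 = 2 X^{2} + 1 = 1 + 2 X^{2}$)
$U{\left(J \right)} = J \left(1 + 2 J^{2}\right)$ ($U{\left(J \right)} = \left(1 + 2 J^{2}\right) J = J \left(1 + 2 J^{2}\right)$)
$p = 19$ ($p = 1 + \left(2 + 2 \cdot 2^{3}\right) = 1 + \left(2 + 2 \cdot 8\right) = 1 + \left(2 + 16\right) = 1 + 18 = 19$)
$G{\left(Y,q \right)} = 38 Y$ ($G{\left(Y,q \right)} = \left(Y + Y\right) 19 = 2 Y 19 = 38 Y$)
$\left(-8487 - G{\left(78,121 \right)}\right) + 45462 = \left(-8487 - 38 \cdot 78\right) + 45462 = \left(-8487 - 2964\right) + 45462 = -11451 + 45462 = 34011$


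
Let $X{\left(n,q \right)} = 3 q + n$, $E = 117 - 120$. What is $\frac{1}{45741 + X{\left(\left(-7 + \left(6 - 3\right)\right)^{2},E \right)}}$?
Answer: $\frac{1}{45748} \approx 2.1859 \cdot 10^{-5}$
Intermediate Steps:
$E = -3$ ($E = 117 - 120 = -3$)
$X{\left(n,q \right)} = n + 3 q$
$\frac{1}{45741 + X{\left(\left(-7 + \left(6 - 3\right)\right)^{2},E \right)}} = \frac{1}{45741 + \left(\left(-7 + \left(6 - 3\right)\right)^{2} + 3 \left(-3\right)\right)} = \frac{1}{45741 - \left(9 - \left(-7 + \left(6 - 3\right)\right)^{2}\right)} = \frac{1}{45741 - \left(9 - \left(-7 + 3\right)^{2}\right)} = \frac{1}{45741 - \left(9 - \left(-4\right)^{2}\right)} = \frac{1}{45741 + \left(16 - 9\right)} = \frac{1}{45741 + 7} = \frac{1}{45748}$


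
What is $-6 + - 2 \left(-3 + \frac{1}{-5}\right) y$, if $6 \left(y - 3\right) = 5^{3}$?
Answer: $\frac{2198}{15} \approx 146.53$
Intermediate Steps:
$y = \frac{143}{6}$ ($y = 3 + \frac{5^{3}}{6} = 3 + \frac{1}{6} \cdot 125 = 3 + \frac{125}{6} = \frac{143}{6} \approx 23.833$)
$-6 + - 2 \left(-3 + \frac{1}{-5}\right) y = -6 + - 2 \left(-3 + \frac{1}{-5}\right) \frac{143}{6} = -6 + - 2 \left(-3 - \frac{1}{5}\right) \frac{143}{6} = -6 + \left(-2\right) \left(- \frac{16}{5}\right) \frac{143}{6} = -6 + \frac{32}{5} \cdot \frac{143}{6} = -6 + \frac{2288}{15} = \frac{2198}{15}$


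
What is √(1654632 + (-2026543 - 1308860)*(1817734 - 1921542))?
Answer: 2*√86560792314 ≈ 5.8842e+5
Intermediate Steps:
√(1654632 + (-2026543 - 1308860)*(1817734 - 1921542)) = √(1654632 - 3335403*(-103808)) = √(1654632 + 346241514624) = √346243169256 = 2*√86560792314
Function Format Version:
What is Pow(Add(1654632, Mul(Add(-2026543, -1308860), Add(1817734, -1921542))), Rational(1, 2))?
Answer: Mul(2, Pow(86560792314, Rational(1, 2))) ≈ 5.8842e+5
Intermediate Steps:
Pow(Add(1654632, Mul(Add(-2026543, -1308860), Add(1817734, -1921542))), Rational(1, 2)) = Pow(Add(1654632, Mul(-3335403, -103808)), Rational(1, 2)) = Pow(Add(1654632, 346241514624), Rational(1, 2)) = Pow(346243169256, Rational(1, 2)) = Mul(2, Pow(86560792314, Rational(1, 2)))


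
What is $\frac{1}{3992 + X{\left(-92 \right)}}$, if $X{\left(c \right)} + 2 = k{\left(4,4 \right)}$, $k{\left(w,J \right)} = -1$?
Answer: $\frac{1}{3989} \approx 0.00025069$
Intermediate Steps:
$X{\left(c \right)} = -3$ ($X{\left(c \right)} = -2 - 1 = -3$)
$\frac{1}{3992 + X{\left(-92 \right)}} = \frac{1}{3992 - 3} = \frac{1}{3989}$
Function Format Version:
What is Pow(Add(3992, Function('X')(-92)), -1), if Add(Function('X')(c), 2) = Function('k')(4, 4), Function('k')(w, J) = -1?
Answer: Rational(1, 3989) ≈ 0.00025069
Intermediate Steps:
Function('X')(c) = -3 (Function('X')(c) = Add(-2, -1) = -3)
Pow(Add(3992, Function('X')(-92)), -1) = Pow(Add(3992, -3), -1) = Pow(3989, -1) = Rational(1, 3989)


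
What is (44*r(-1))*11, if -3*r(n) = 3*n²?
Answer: -484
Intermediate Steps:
r(n) = -n²
(44*r(-1))*11 = (44*(-1*(-1)²))*11 = (44*(-1*1))*11 = (44*(-1))*11 = -44*11 = -484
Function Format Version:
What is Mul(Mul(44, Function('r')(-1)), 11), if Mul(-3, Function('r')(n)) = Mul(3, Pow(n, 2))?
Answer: -484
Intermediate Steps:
Function('r')(n) = Mul(-1, Pow(n, 2)) (Function('r')(n) = Mul(Rational(-1, 3), Mul(3, Pow(n, 2))) = Mul(-1, Pow(n, 2)))
Mul(Mul(44, Function('r')(-1)), 11) = Mul(Mul(44, Mul(-1, Pow(-1, 2))), 11) = Mul(Mul(44, Mul(-1, 1)), 11) = Mul(Mul(44, -1), 11) = Mul(-44, 11) = -484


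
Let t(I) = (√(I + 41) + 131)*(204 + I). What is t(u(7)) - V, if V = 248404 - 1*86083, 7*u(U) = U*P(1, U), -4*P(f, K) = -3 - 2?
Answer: -1072793/8 ≈ -1.3410e+5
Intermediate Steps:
P(f, K) = 5/4 (P(f, K) = -(-3 - 2)/4 = -¼*(-5) = 5/4)
u(U) = 5*U/28 (u(U) = (U*(5/4))/7 = (5*U/4)/7 = 5*U/28)
t(I) = (131 + √(41 + I))*(204 + I) (t(I) = (√(41 + I) + 131)*(204 + I) = (131 + √(41 + I))*(204 + I))
V = 162321 (V = 248404 - 86083 = 162321)
t(u(7)) - V = (26724 + 131*((5/28)*7) + 204*√(41 + (5/28)*7) + ((5/28)*7)*√(41 + (5/28)*7)) - 1*162321 = (26724 + 131*(5/4) + 204*√(41 + 5/4) + 5*√(41 + 5/4)/4) - 162321 = (26724 + 655/4 + 204*√(169/4) + 5*√(169/4)/4) - 162321 = (26724 + 655/4 + 204*(13/2) + (5/4)*(13/2)) - 162321 = (26724 + 655/4 + 1326 + 65/8) - 162321 = 225775/8 - 162321 = -1072793/8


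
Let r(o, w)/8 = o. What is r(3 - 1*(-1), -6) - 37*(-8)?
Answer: 328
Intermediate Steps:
r(o, w) = 8*o
r(3 - 1*(-1), -6) - 37*(-8) = 8*(3 - 1*(-1)) - 37*(-8) = 8*(3 + 1) + 296 = 8*4 + 296 = 32 + 296 = 328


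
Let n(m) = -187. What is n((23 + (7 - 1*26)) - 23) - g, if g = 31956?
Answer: -32143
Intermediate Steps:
n((23 + (7 - 1*26)) - 23) - g = -187 - 1*31956 = -187 - 31956 = -32143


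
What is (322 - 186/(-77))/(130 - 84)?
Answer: 12490/1771 ≈ 7.0525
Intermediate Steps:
(322 - 186/(-77))/(130 - 84) = (322 - 186*(-1/77))/46 = (322 + 186/77)*(1/46) = (24980/77)*(1/46) = 12490/1771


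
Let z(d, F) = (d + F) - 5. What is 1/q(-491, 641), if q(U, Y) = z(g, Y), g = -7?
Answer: 1/629 ≈ 0.0015898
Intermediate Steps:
z(d, F) = -5 + F + d (z(d, F) = (F + d) - 5 = -5 + F + d)
q(U, Y) = -12 + Y (q(U, Y) = -5 + Y - 7 = -12 + Y)
1/q(-491, 641) = 1/(-12 + 641) = 1/629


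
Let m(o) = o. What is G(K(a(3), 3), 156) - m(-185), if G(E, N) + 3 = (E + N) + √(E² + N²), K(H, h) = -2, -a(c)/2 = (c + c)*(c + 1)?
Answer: 336 + 2*√6085 ≈ 492.01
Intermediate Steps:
a(c) = -4*c*(1 + c) (a(c) = -2*(c + c)*(c + 1) = -2*2*c*(1 + c) = -4*c*(1 + c))
G(E, N) = -3 + E + N + √(E² + N²) (G(E, N) = -3 + ((E + N) + √(E² + N²)) = -3 + (E + N + √(E² + N²)) = -3 + E + N + √(E² + N²))
G(K(a(3), 3), 156) - m(-185) = (-3 - 2 + 156 + √((-2)² + 156²)) - 1*(-185) = (-3 - 2 + 156 + √(4 + 24336)) + 185 = (-3 - 2 + 156 + √24340) + 185 = (-3 - 2 + 156 + 2*√6085) + 185 = (151 + 2*√6085) + 185 = 336 + 2*√6085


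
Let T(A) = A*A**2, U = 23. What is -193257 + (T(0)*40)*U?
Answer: -193257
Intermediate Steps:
T(A) = A**3
-193257 + (T(0)*40)*U = -193257 + (0**3*40)*23 = -193257 + (0*40)*23 = -193257 + 0*23 = -193257 + 0 = -193257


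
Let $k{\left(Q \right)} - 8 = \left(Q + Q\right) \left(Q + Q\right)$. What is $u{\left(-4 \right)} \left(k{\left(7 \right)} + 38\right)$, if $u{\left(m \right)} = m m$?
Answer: $3872$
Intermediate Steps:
$u{\left(m \right)} = m^{2}$
$k{\left(Q \right)} = 8 + 4 Q^{2}$ ($k{\left(Q \right)} = 8 + \left(Q + Q\right) \left(Q + Q\right) = 8 + 2 Q 2 Q = 8 + 4 Q^{2}$)
$u{\left(-4 \right)} \left(k{\left(7 \right)} + 38\right) = \left(-4\right)^{2} \left(\left(8 + 4 \cdot 7^{2}\right) + 38\right) = 16 \left(\left(8 + 4 \cdot 49\right) + 38\right) = 16 \left(\left(8 + 196\right) + 38\right) = 16 \left(204 + 38\right) = 16 \cdot 242 = 3872$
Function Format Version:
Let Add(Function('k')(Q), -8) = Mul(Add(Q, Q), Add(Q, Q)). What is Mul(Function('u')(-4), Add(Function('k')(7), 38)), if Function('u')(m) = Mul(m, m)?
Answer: 3872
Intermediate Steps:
Function('u')(m) = Pow(m, 2)
Function('k')(Q) = Add(8, Mul(4, Pow(Q, 2))) (Function('k')(Q) = Add(8, Mul(Add(Q, Q), Add(Q, Q))) = Add(8, Mul(Mul(2, Q), Mul(2, Q))) = Add(8, Mul(4, Pow(Q, 2))))
Mul(Function('u')(-4), Add(Function('k')(7), 38)) = Mul(Pow(-4, 2), Add(Add(8, Mul(4, Pow(7, 2))), 38)) = Mul(16, Add(Add(8, Mul(4, 49)), 38)) = Mul(16, Add(Add(8, 196), 38)) = Mul(16, Add(204, 38)) = Mul(16, 242) = 3872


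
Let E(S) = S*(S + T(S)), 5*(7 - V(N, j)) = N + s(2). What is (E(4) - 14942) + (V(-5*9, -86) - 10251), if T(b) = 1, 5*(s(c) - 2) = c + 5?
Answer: -628942/25 ≈ -25158.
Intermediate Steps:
s(c) = 3 + c/5 (s(c) = 2 + (c + 5)/5 = 2 + (5 + c)/5 = 2 + (1 + c/5) = 3 + c/5)
V(N, j) = 158/25 - N/5 (V(N, j) = 7 - (N + (3 + (⅕)*2))/5 = 7 - (N + (3 + ⅖))/5 = 7 - (N + 17/5)/5 = 7 - (17/5 + N)/5 = 7 + (-17/25 - N/5) = 158/25 - N/5)
E(S) = S*(1 + S) (E(S) = S*(S + 1) = S*(1 + S))
(E(4) - 14942) + (V(-5*9, -86) - 10251) = (4*(1 + 4) - 14942) + ((158/25 - (-1)*9) - 10251) = (4*5 - 14942) + ((158/25 - ⅕*(-45)) - 10251) = (20 - 14942) + ((158/25 + 9) - 10251) = -14922 + (383/25 - 10251) = -14922 - 255892/25 = -628942/25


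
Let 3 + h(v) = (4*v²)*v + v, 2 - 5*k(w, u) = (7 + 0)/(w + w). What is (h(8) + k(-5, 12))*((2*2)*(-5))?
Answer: -205354/5 ≈ -41071.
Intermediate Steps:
k(w, u) = ⅖ - 7/(10*w) (k(w, u) = ⅖ - (7 + 0)/(5*(w + w)) = ⅖ - 7/(5*(2*w)) = ⅖ - 7*1/(2*w)/5 = ⅖ - 7/(10*w))
h(v) = -3 + v + 4*v³ (h(v) = -3 + ((4*v²)*v + v) = -3 + (4*v³ + v) = -3 + (v + 4*v³) = -3 + v + 4*v³)
(h(8) + k(-5, 12))*((2*2)*(-5)) = ((-3 + 8 + 4*8³) + (⅒)*(-7 + 4*(-5))/(-5))*((2*2)*(-5)) = ((-3 + 8 + 4*512) + (⅒)*(-⅕)*(-7 - 20))*(4*(-5)) = ((-3 + 8 + 2048) + (⅒)*(-⅕)*(-27))*(-20) = (2053 + 27/50)*(-20) = (102677/50)*(-20) = -205354/5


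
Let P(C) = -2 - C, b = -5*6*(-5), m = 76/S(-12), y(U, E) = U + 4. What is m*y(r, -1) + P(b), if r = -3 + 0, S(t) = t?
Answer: -475/3 ≈ -158.33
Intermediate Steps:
r = -3
y(U, E) = 4 + U
m = -19/3 (m = 76/(-12) = 76*(-1/12) = -19/3 ≈ -6.3333)
b = 150 (b = -30*(-5) = 150)
m*y(r, -1) + P(b) = -19*(4 - 3)/3 + (-2 - 1*150) = -19/3*1 + (-2 - 150) = -19/3 - 152 = -475/3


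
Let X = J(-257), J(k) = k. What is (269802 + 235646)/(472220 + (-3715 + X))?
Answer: 63181/58531 ≈ 1.0794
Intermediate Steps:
X = -257
(269802 + 235646)/(472220 + (-3715 + X)) = (269802 + 235646)/(472220 + (-3715 - 257)) = 505448/(472220 - 3972) = 505448/468248 = 505448*(1/468248) = 63181/58531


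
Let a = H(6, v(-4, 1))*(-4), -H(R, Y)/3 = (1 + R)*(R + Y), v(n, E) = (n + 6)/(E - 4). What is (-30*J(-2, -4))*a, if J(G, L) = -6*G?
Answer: -161280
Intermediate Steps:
v(n, E) = (6 + n)/(-4 + E)
H(R, Y) = -3*(1 + R)*(R + Y)
a = 448 (a = (-3*6 - 3*(6 - 4)/(-4 + 1) - 3*6² - 3*6*(6 - 4)/(-4 + 1))*(-4) = (-18 - 3*2/(-3) - 3*36 - 3*6*2/(-3))*(-4) = (-18 - (-1)*2 - 108 - 3*6*(-⅓*2))*(-4) = (-18 - 3*(-⅔) - 108 - 3*6*(-⅔))*(-4) = (-18 + 2 - 108 + 12)*(-4) = -112*(-4) = 448)
(-30*J(-2, -4))*a = -(-180)*(-2)*448 = -30*12*448 = -360*448 = -161280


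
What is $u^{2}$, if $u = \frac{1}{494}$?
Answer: $\frac{1}{244036} \approx 4.0978 \cdot 10^{-6}$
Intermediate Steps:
$u = \frac{1}{494} \approx 0.0020243$
$u^{2} = \left(\frac{1}{494}\right)^{2} = \frac{1}{244036}$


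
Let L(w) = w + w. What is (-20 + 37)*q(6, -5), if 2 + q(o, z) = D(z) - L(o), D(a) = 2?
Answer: -204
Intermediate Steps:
L(w) = 2*w
q(o, z) = -2*o (q(o, z) = -2 + (2 - 2*o) = -2*o)
(-20 + 37)*q(6, -5) = (-20 + 37)*(-2*6) = 17*(-12) = -204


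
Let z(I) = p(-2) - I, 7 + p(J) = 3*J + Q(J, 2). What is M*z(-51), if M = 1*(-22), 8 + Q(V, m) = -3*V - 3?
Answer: -726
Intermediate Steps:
Q(V, m) = -11 - 3*V (Q(V, m) = -8 + (-3*V - 3) = -8 + (-3 - 3*V) = -11 - 3*V)
p(J) = -18 (p(J) = -7 + (3*J + (-11 - 3*J)) = -7 - 11 = -18)
z(I) = -18 - I
M = -22
M*z(-51) = -22*(-18 - 1*(-51)) = -22*(-18 + 51) = -22*33 = -726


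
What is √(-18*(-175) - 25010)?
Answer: 2*I*√5465 ≈ 147.85*I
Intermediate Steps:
√(-18*(-175) - 25010) = √(3150 - 25010) = √(-21860) = 2*I*√5465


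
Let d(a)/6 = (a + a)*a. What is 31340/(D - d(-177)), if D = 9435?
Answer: -31340/366513 ≈ -0.085509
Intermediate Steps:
d(a) = 12*a**2 (d(a) = 6*((a + a)*a) = 6*((2*a)*a) = 6*(2*a**2) = 12*a**2)
31340/(D - d(-177)) = 31340/(9435 - 12*(-177)**2) = 31340/(9435 - 12*31329) = 31340/(9435 - 1*375948) = 31340/(9435 - 375948) = 31340/(-366513) = 31340*(-1/366513) = -31340/366513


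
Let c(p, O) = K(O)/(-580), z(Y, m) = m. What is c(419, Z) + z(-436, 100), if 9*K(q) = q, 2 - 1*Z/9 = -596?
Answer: 28701/290 ≈ 98.969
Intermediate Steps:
Z = 5382 (Z = 18 - 9*(-596) = 18 + 5364 = 5382)
K(q) = q/9
c(p, O) = -O/5220 (c(p, O) = (O/9)/(-580) = (O/9)*(-1/580) = -O/5220)
c(419, Z) + z(-436, 100) = -1/5220*5382 + 100 = -299/290 + 100 = 28701/290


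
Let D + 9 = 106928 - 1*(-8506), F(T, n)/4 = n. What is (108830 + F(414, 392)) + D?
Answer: 225823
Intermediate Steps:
F(T, n) = 4*n
D = 115425 (D = -9 + (106928 - 1*(-8506)) = -9 + (106928 + 8506) = -9 + 115434 = 115425)
(108830 + F(414, 392)) + D = (108830 + 4*392) + 115425 = (108830 + 1568) + 115425 = 110398 + 115425 = 225823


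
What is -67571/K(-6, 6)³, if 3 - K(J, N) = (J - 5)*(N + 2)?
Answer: -197/2197 ≈ -0.089668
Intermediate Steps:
K(J, N) = 3 - (-5 + J)*(2 + N) (K(J, N) = 3 - (J - 5)*(N + 2) = 3 - (-5 + J)*(2 + N))
-67571/K(-6, 6)³ = -67571/(13 - 2*(-6) + 5*6 - 1*(-6)*6)³ = -67571/(13 + 12 + 30 + 36)³ = -67571/(91³) = -67571/753571 = -67571*1/753571 = -197/2197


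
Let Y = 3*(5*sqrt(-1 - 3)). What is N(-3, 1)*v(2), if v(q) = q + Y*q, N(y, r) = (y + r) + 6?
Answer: 8 + 240*I ≈ 8.0 + 240.0*I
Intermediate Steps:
N(y, r) = 6 + r + y (N(y, r) = (r + y) + 6 = 6 + r + y)
Y = 30*I (Y = 3*(5*sqrt(-4)) = 3*(5*(2*I)) = 3*(10*I) = 30*I ≈ 30.0*I)
v(q) = q + 30*I*q (v(q) = q + (30*I)*q = q + 30*I*q)
N(-3, 1)*v(2) = (6 + 1 - 3)*(2*(1 + 30*I)) = 4*(2 + 60*I) = 8 + 240*I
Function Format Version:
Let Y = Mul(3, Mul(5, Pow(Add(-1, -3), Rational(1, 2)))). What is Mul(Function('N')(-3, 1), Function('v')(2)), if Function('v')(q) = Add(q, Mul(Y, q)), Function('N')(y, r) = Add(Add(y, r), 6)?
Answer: Add(8, Mul(240, I)) ≈ Add(8.0000, Mul(240.00, I))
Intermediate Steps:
Function('N')(y, r) = Add(6, r, y) (Function('N')(y, r) = Add(Add(r, y), 6) = Add(6, r, y))
Y = Mul(30, I) (Y = Mul(3, Mul(5, Pow(-4, Rational(1, 2)))) = Mul(3, Mul(5, Mul(2, I))) = Mul(3, Mul(10, I)) = Mul(30, I) ≈ Mul(30.000, I))
Function('v')(q) = Add(q, Mul(30, I, q)) (Function('v')(q) = Add(q, Mul(Mul(30, I), q)) = Add(q, Mul(30, I, q)))
Mul(Function('N')(-3, 1), Function('v')(2)) = Mul(Add(6, 1, -3), Mul(2, Add(1, Mul(30, I)))) = Mul(4, Add(2, Mul(60, I))) = Add(8, Mul(240, I))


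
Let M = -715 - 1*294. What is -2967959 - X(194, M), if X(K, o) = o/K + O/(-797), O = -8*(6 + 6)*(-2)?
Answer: -458899043241/154618 ≈ -2.9680e+6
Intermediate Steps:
M = -1009 (M = -715 - 294 = -1009)
O = 192 (O = -96*(-2) = -8*(-24) = 192)
X(K, o) = -192/797 + o/K (X(K, o) = o/K + 192/(-797) = o/K + 192*(-1/797) = o/K - 192/797 = -192/797 + o/K)
-2967959 - X(194, M) = -2967959 - (-192/797 - 1009/194) = -2967959 - 1*(-841421/154618) = -2967959 + 841421/154618 = -458899043241/154618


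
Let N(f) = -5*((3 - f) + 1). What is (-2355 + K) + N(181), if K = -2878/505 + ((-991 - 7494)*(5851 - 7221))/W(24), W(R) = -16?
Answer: -2941135449/4040 ≈ -7.2800e+5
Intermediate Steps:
K = -2935196649/4040 (K = -2878/505 + ((-991 - 7494)*(5851 - 7221))/(-16) = -2878*1/505 - 8485*(-1370)*(-1/16) = -2878/505 + 11624450*(-1/16) = -2878/505 - 5812225/8 = -2935196649/4040 ≈ -7.2653e+5)
N(f) = -20 + 5*f (N(f) = -5*(4 - f) = -20 + 5*f)
(-2355 + K) + N(181) = (-2355 - 2935196649/4040) + (-20 + 5*181) = -2944710849/4040 + (-20 + 905) = -2944710849/4040 + 885 = -2941135449/4040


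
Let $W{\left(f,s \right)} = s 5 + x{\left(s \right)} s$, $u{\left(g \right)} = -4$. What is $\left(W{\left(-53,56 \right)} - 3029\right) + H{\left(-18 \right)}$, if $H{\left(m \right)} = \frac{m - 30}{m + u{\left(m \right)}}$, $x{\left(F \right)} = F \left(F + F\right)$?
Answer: $\frac{3833337}{11} \approx 3.4849 \cdot 10^{5}$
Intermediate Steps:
$x{\left(F \right)} = 2 F^{2}$ ($x{\left(F \right)} = F 2 F = 2 F^{2}$)
$W{\left(f,s \right)} = 2 s^{3} + 5 s$ ($W{\left(f,s \right)} = s 5 + 2 s^{2} s = 5 s + 2 s^{3} = 2 s^{3} + 5 s$)
$H{\left(m \right)} = \frac{-30 + m}{-4 + m}$ ($H{\left(m \right)} = \frac{m - 30}{m - 4} = \frac{-30 + m}{-4 + m}$)
$\left(W{\left(-53,56 \right)} - 3029\right) + H{\left(-18 \right)} = \left(56 \left(5 + 2 \cdot 56^{2}\right) - 3029\right) + \frac{-30 - 18}{-4 - 18} = \left(56 \left(5 + 2 \cdot 3136\right) - 3029\right) + \frac{1}{-22} \left(-48\right) = \left(56 \left(5 + 6272\right) - 3029\right) - - \frac{24}{11} = \left(56 \cdot 6277 - 3029\right) + \frac{24}{11} = \left(351512 - 3029\right) + \frac{24}{11} = 348483 + \frac{24}{11} = \frac{3833337}{11}$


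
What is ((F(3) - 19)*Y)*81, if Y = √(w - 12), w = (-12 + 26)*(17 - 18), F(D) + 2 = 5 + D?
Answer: -1053*I*√26 ≈ -5369.3*I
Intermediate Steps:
F(D) = 3 + D (F(D) = -2 + (5 + D) = 3 + D)
w = -14 (w = 14*(-1) = -14)
Y = I*√26 (Y = √(-14 - 12) = √(-26) = I*√26 ≈ 5.099*I)
((F(3) - 19)*Y)*81 = (((3 + 3) - 19)*(I*√26))*81 = ((6 - 19)*(I*√26))*81 = -13*I*√26*81 = -1053*I*√26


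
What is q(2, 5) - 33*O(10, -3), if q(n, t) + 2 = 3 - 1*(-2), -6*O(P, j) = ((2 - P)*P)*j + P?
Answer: 1378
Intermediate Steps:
O(P, j) = -P/6 - P*j*(2 - P)/6 (O(P, j) = -(((2 - P)*P)*j + P)/6 = -((P*(2 - P))*j + P)/6 = -(P*j*(2 - P) + P)/6 = -(P + P*j*(2 - P))/6 = -P/6 - P*j*(2 - P)/6)
q(n, t) = 3 (q(n, t) = -2 + (3 - 1*(-2)) = -2 + (3 + 2) = -2 + 5 = 3)
q(2, 5) - 33*O(10, -3) = 3 - 11*10*(-1 - 2*(-3) + 10*(-3))/2 = 3 - 11*10*(-1 + 6 - 30)/2 = 3 - 11*10*(-25)/2 = 3 - 33*(-125/3) = 3 + 1375 = 1378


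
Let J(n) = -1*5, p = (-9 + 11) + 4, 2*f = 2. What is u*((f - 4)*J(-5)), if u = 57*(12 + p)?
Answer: 15390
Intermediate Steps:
f = 1 (f = (½)*2 = 1)
p = 6 (p = 2 + 4 = 6)
J(n) = -5
u = 1026 (u = 57*(12 + 6) = 57*18 = 1026)
u*((f - 4)*J(-5)) = 1026*((1 - 4)*(-5)) = 1026*(-3*(-5)) = 1026*15 = 15390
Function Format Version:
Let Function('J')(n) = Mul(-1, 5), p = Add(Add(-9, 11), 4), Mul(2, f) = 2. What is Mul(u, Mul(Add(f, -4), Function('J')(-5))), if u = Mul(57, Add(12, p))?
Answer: 15390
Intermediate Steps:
f = 1 (f = Mul(Rational(1, 2), 2) = 1)
p = 6 (p = Add(2, 4) = 6)
Function('J')(n) = -5
u = 1026 (u = Mul(57, Add(12, 6)) = Mul(57, 18) = 1026)
Mul(u, Mul(Add(f, -4), Function('J')(-5))) = Mul(1026, Mul(Add(1, -4), -5)) = Mul(1026, Mul(-3, -5)) = Mul(1026, 15) = 15390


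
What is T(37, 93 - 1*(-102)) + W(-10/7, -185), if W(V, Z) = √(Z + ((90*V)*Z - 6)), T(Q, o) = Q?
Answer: 37 + √1156141/7 ≈ 190.61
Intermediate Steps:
W(V, Z) = √(-6 + Z + 90*V*Z) (W(V, Z) = √(Z + (90*V*Z - 6)) = √(Z + (-6 + 90*V*Z)) = √(-6 + Z + 90*V*Z))
T(37, 93 - 1*(-102)) + W(-10/7, -185) = 37 + √(-6 - 185 + 90*(-10/7)*(-185)) = 37 + √(-6 - 185 + 166500/7) = 37 + √(165163/7) = 37 + √1156141/7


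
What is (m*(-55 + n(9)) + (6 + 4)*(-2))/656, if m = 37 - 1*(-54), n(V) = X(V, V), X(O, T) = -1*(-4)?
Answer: -4661/656 ≈ -7.1052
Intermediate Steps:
X(O, T) = 4
n(V) = 4
m = 91 (m = 37 + 54 = 91)
(m*(-55 + n(9)) + (6 + 4)*(-2))/656 = (91*(-55 + 4) + (6 + 4)*(-2))/656 = (91*(-51) + 10*(-2))*(1/656) = (-4641 - 20)*(1/656) = -4661*1/656 = -4661/656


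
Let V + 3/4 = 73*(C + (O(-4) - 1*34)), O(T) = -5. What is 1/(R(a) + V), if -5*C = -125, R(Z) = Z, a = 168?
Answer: -4/3419 ≈ -0.0011699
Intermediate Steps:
C = 25 (C = -⅕*(-125) = 25)
V = -4091/4 (V = -¾ + 73*(25 + (-5 - 1*34)) = -¾ + 73*(25 + (-5 - 34)) = -¾ + 73*(25 - 39) = -¾ + 73*(-14) = -¾ - 1022 = -4091/4 ≈ -1022.8)
1/(R(a) + V) = 1/(168 - 4091/4) = 1/(-3419/4) = -4/3419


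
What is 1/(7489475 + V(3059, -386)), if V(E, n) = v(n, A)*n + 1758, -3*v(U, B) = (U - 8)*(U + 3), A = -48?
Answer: 3/80721871 ≈ 3.7165e-8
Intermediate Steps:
v(U, B) = -(-8 + U)*(3 + U)/3 (v(U, B) = -(U - 8)*(U + 3)/3 = -(-8 + U)*(3 + U)/3)
V(E, n) = 1758 + n*(8 - n²/3 + 5*n/3) (V(E, n) = (8 - n²/3 + 5*n/3)*n + 1758 = n*(8 - n²/3 + 5*n/3) + 1758 = 1758 + n*(8 - n²/3 + 5*n/3))
1/(7489475 + V(3059, -386)) = 1/(7489475 + (1758 + (⅓)*(-386)*(24 - 1*(-386)² + 5*(-386)))) = 1/(7489475 + (1758 + (⅓)*(-386)*(24 - 1*148996 - 1930))) = 1/(7489475 + (1758 + (⅓)*(-386)*(24 - 148996 - 1930))) = 1/(7489475 + (1758 + (⅓)*(-386)*(-150902))) = 1/(7489475 + (1758 + 58248172/3)) = 1/(7489475 + 58253446/3) = 1/(80721871/3) = 3/80721871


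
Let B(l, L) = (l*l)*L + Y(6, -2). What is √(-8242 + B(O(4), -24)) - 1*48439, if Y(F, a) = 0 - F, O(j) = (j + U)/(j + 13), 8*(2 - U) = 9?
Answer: -48439 + I*√38147878/68 ≈ -48439.0 + 90.829*I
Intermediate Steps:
U = 7/8 (U = 2 - ⅛*9 = 2 - 9/8 = 7/8 ≈ 0.87500)
O(j) = (7/8 + j)/(13 + j) (O(j) = (j + 7/8)/(j + 13) = (7/8 + j)/(13 + j))
Y(F, a) = -F
B(l, L) = -6 + L*l² (B(l, L) = (l*l)*L - 1*6 = l²*L - 6 = L*l² - 6 = -6 + L*l²)
√(-8242 + B(O(4), -24)) - 1*48439 = √(-8242 + (-6 - 24*(7/8 + 4)²/(13 + 4)²)) - 1*48439 = √(-8242 + (-6 - 24*((39/8)/17)²)) - 48439 = √(-8242 + (-6 - 24*((1/17)*(39/8))²)) - 48439 = √(-8242 + (-6 - 24*(39/136)²)) - 48439 = √(-8242 + (-6 - 24*1521/18496)) - 48439 = √(-8242 + (-6 - 4563/2312)) - 48439 = √(-8242 - 18435/2312) - 48439 = √(-19073939/2312) - 48439 = I*√38147878/68 - 48439 = -48439 + I*√38147878/68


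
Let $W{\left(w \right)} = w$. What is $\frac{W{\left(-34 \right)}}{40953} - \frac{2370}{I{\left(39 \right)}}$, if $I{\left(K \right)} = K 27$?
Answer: $- \frac{634604}{281853} \approx -2.2515$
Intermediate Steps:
$I{\left(K \right)} = 27 K$
$\frac{W{\left(-34 \right)}}{40953} - \frac{2370}{I{\left(39 \right)}} = - \frac{34}{40953} - \frac{2370}{27 \cdot 39} = \left(-34\right) \frac{1}{40953} - \frac{2370}{1053} = - \frac{2}{2409} - \frac{790}{351} = - \frac{634604}{281853}$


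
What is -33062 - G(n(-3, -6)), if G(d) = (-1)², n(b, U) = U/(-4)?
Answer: -33063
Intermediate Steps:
n(b, U) = -U/4 (n(b, U) = U*(-¼) = -U/4)
G(d) = 1
-33062 - G(n(-3, -6)) = -33062 - 1*1 = -33062 - 1 = -33063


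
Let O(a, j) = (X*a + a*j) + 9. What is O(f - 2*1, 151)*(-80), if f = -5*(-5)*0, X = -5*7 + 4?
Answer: 18480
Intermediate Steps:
X = -31 (X = -35 + 4 = -31)
f = 0 (f = 25*0 = 0)
O(a, j) = 9 - 31*a + a*j (O(a, j) = (-31*a + a*j) + 9 = 9 - 31*a + a*j)
O(f - 2*1, 151)*(-80) = (9 - 31*(0 - 2*1) + (0 - 2*1)*151)*(-80) = (9 - 31*(0 - 2) + (0 - 2)*151)*(-80) = (9 - 31*(-2) - 2*151)*(-80) = (9 + 62 - 302)*(-80) = -231*(-80) = 18480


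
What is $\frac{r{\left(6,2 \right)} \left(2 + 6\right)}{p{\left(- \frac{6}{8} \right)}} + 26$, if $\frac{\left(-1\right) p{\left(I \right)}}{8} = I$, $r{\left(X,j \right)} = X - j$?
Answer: $\frac{94}{3} \approx 31.333$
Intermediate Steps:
$p{\left(I \right)} = - 8 I$
$\frac{r{\left(6,2 \right)} \left(2 + 6\right)}{p{\left(- \frac{6}{8} \right)}} + 26 = \frac{\left(6 - 2\right) \left(2 + 6\right)}{\left(-8\right) \left(- \frac{6}{8}\right)} + 26 = \frac{\left(6 - 2\right) 8}{\left(-8\right) \left(\left(-6\right) \frac{1}{8}\right)} + 26 = \frac{4 \cdot 8}{\left(-8\right) \left(- \frac{3}{4}\right)} + 26 = \frac{32}{6} + 26 = 32 \cdot \frac{1}{6} + 26 = \frac{16}{3} + 26 = \frac{94}{3}$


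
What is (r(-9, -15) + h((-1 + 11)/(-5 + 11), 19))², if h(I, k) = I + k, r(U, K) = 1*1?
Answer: 4225/9 ≈ 469.44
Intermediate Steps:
r(U, K) = 1
(r(-9, -15) + h((-1 + 11)/(-5 + 11), 19))² = (1 + ((-1 + 11)/(-5 + 11) + 19))² = (1 + (10/6 + 19))² = (1 + (10*(⅙) + 19))² = (1 + (5/3 + 19))² = (1 + 62/3)² = (65/3)² = 4225/9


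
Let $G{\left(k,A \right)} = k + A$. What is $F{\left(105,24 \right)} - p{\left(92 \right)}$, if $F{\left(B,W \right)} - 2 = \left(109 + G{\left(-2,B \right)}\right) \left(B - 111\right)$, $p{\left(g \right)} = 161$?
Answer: $-1431$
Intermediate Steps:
$G{\left(k,A \right)} = A + k$
$F{\left(B,W \right)} = 2 + \left(-111 + B\right) \left(107 + B\right)$ ($F{\left(B,W \right)} = 2 + \left(109 + \left(B - 2\right)\right) \left(B - 111\right) = 2 + \left(109 + \left(-2 + B\right)\right) \left(-111 + B\right) = 2 + \left(107 + B\right) \left(-111 + B\right) = 2 + \left(-111 + B\right) \left(107 + B\right)$)
$F{\left(105,24 \right)} - p{\left(92 \right)} = \left(-11875 + 105^{2} - 420\right) - 161 = \left(-11875 + 11025 - 420\right) - 161 = -1270 - 161 = -1431$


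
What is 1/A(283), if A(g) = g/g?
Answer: 1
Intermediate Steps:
A(g) = 1
1/A(283) = 1/1 = 1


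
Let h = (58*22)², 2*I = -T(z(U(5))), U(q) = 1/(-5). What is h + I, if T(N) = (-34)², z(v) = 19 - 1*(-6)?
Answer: 1627598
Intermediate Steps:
U(q) = -⅕
z(v) = 25 (z(v) = 19 + 6 = 25)
T(N) = 1156
I = -578 (I = (-1*1156)/2 = (½)*(-1156) = -578)
h = 1628176 (h = 1276² = 1628176)
h + I = 1628176 - 578 = 1627598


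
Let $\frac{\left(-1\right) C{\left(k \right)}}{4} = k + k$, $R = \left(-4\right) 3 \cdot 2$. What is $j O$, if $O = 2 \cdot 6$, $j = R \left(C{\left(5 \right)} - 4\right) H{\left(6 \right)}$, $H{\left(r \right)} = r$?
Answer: $76032$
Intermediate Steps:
$R = -24$ ($R = \left(-12\right) 2 = -24$)
$C{\left(k \right)} = - 8 k$ ($C{\left(k \right)} = - 4 \left(k + k\right) = - 4 \cdot 2 k = - 8 k$)
$j = 6336$ ($j = - 24 \left(\left(-8\right) 5 - 4\right) 6 = - 24 \left(-40 - 4\right) 6 = - 24 \left(\left(-44\right) 6\right) = \left(-24\right) \left(-264\right) = 6336$)
$O = 12$
$j O = 6336 \cdot 12 = 76032$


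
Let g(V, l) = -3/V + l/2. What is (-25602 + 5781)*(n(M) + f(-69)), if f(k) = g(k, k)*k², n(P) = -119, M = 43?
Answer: 6507888393/2 ≈ 3.2539e+9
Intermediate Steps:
g(V, l) = l/2 - 3/V (g(V, l) = -3/V + l*(½) = -3/V + l/2 = l/2 - 3/V)
f(k) = k²*(k/2 - 3/k) (f(k) = (k/2 - 3/k)*k² = k²*(k/2 - 3/k))
(-25602 + 5781)*(n(M) + f(-69)) = (-25602 + 5781)*(-119 + (½)*(-69)*(-6 + (-69)²)) = -19821*(-119 + (½)*(-69)*(-6 + 4761)) = -19821*(-119 + (½)*(-69)*4755) = -19821*(-119 - 328095/2) = -19821*(-328333/2) = 6507888393/2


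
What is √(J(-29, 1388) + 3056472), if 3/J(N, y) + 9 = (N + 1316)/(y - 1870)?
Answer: √17192653554/75 ≈ 1748.3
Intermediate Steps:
J(N, y) = 3/(-9 + (1316 + N)/(-1870 + y)) (J(N, y) = 3/(-9 + (N + 1316)/(y - 1870)) = 3/(-9 + (1316 + N)/(-1870 + y)))
√(J(-29, 1388) + 3056472) = √(3*(-1870 + 1388)/(18146 - 29 - 9*1388) + 3056472) = √(3*(-482)/(18146 - 29 - 12492) + 3056472) = √(3*(-482)/5625 + 3056472) = √(3*(1/5625)*(-482) + 3056472) = √(-482/1875 + 3056472) = √(5730884518/1875) = √17192653554/75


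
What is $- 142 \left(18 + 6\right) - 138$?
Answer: $-3546$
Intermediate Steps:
$- 142 \left(18 + 6\right) - 138 = \left(-142\right) 24 - 138 = -3408 - 138 = -3546$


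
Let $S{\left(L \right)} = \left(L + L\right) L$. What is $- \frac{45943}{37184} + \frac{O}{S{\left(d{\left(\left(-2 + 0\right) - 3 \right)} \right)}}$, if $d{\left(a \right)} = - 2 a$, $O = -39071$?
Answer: $- \frac{182750583}{929600} \approx -196.59$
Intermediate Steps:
$S{\left(L \right)} = 2 L^{2}$ ($S{\left(L \right)} = 2 L L = 2 L^{2}$)
$- \frac{45943}{37184} + \frac{O}{S{\left(d{\left(\left(-2 + 0\right) - 3 \right)} \right)}} = - \frac{45943}{37184} - \frac{39071}{2 \left(- 2 \left(\left(-2 + 0\right) - 3\right)\right)^{2}} = \left(-45943\right) \frac{1}{37184} - \frac{39071}{2 \left(- 2 \left(-2 - 3\right)\right)^{2}} = - \frac{45943}{37184} - \frac{39071}{2 \left(\left(-2\right) \left(-5\right)\right)^{2}} = - \frac{45943}{37184} - \frac{39071}{2 \cdot 10^{2}} = - \frac{45943}{37184} - \frac{39071}{2 \cdot 100} = - \frac{45943}{37184} - \frac{39071}{200} = - \frac{182750583}{929600}$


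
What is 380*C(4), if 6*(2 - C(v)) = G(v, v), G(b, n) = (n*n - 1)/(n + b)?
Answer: 2565/4 ≈ 641.25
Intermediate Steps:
G(b, n) = (-1 + n**2)/(b + n) (G(b, n) = (n**2 - 1)/(b + n) = (-1 + n**2)/(b + n))
C(v) = 2 - (-1 + v**2)/(12*v) (C(v) = 2 - (-1 + v**2)/(6*(v + v)) = 2 - (-1 + v**2)/(6*(2*v)) = 2 - 1/(2*v)*(-1 + v**2)/6 = 2 - (-1 + v**2)/(12*v))
380*C(4) = 380*(2 - 1/12*4 + (1/12)/4) = 380*(2 - 1/3 + (1/12)*(1/4)) = 380*(2 - 1/3 + 1/48) = 380*(27/16) = 2565/4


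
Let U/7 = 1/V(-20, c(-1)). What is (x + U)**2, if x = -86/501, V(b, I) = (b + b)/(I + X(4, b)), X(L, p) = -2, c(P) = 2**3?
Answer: 149842081/100400400 ≈ 1.4924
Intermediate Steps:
c(P) = 8
V(b, I) = 2*b/(-2 + I) (V(b, I) = (b + b)/(I - 2) = (2*b)/(-2 + I) = 2*b/(-2 + I))
U = -21/20 (U = 7/((2*(-20)/(-2 + 8))) = 7/((2*(-20)/6)) = 7/((2*(-20)*(1/6))) = 7/(-20/3) = 7*(-3/20) = -21/20 ≈ -1.0500)
x = -86/501 (x = -86*1/501 = -86/501 ≈ -0.17166)
(x + U)**2 = (-86/501 - 21/20)**2 = (-12241/10020)**2 = 149842081/100400400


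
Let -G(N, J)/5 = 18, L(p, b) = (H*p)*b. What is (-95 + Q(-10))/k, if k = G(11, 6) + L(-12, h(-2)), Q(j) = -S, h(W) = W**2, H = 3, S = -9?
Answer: 43/117 ≈ 0.36752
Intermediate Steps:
Q(j) = 9 (Q(j) = -1*(-9) = 9)
L(p, b) = 3*b*p (L(p, b) = (3*p)*b = 3*b*p)
G(N, J) = -90 (G(N, J) = -5*18 = -90)
k = -234 (k = -90 + 3*(-2)**2*(-12) = -90 + 3*4*(-12) = -90 - 144 = -234)
(-95 + Q(-10))/k = (-95 + 9)/(-234) = -86*(-1/234) = 43/117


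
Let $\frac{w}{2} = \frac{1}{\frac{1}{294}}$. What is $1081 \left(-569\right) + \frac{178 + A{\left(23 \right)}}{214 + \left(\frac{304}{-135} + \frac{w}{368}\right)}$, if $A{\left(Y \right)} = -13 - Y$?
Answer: $- \frac{1629834619733}{2649757} \approx -6.1509 \cdot 10^{5}$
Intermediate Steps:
$w = 588$ ($w = \frac{2}{\frac{1}{294}} = 2 \frac{1}{\frac{1}{294}} = 2 \cdot 294 = 588$)
$1081 \left(-569\right) + \frac{178 + A{\left(23 \right)}}{214 + \left(\frac{304}{-135} + \frac{w}{368}\right)} = 1081 \left(-569\right) + \frac{178 - 36}{214 + \left(\frac{304}{-135} + \frac{588}{368}\right)} = -615089 + \frac{178 - 36}{214 + \left(304 \left(- \frac{1}{135}\right) + 588 \cdot \frac{1}{368}\right)} = -615089 + \frac{178 - 36}{214 + \left(- \frac{304}{135} + \frac{147}{92}\right)} = -615089 + \frac{142}{214 - \frac{8123}{12420}} = -615089 + \frac{142}{\frac{2649757}{12420}} = -615089 + 142 \cdot \frac{12420}{2649757} = -615089 + \frac{1763640}{2649757} = - \frac{1629834619733}{2649757}$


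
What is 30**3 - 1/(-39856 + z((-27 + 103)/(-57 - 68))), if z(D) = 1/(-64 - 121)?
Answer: 199080747185/7373361 ≈ 27000.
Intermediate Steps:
z(D) = -1/185 (z(D) = 1/(-185) = -1/185)
30**3 - 1/(-39856 + z((-27 + 103)/(-57 - 68))) = 30**3 - 1/(-39856 - 1/185) = 27000 - 1/(-7373361/185) = 27000 - 1*(-185/7373361) = 27000 + 185/7373361 = 199080747185/7373361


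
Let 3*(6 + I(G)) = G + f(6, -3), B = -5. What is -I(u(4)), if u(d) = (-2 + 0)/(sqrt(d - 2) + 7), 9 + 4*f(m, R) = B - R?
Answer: 1319/188 - 2*sqrt(2)/141 ≈ 6.9959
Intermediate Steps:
f(m, R) = -7/2 - R/4 (f(m, R) = -9/4 + (-5 - R)/4 = -9/4 + (-5/4 - R/4) = -7/2 - R/4)
u(d) = -2/(7 + sqrt(-2 + d)) (u(d) = -2/(sqrt(-2 + d) + 7) = -2/(7 + sqrt(-2 + d)))
I(G) = -83/12 + G/3 (I(G) = -6 + (G + (-7/2 - 1/4*(-3)))/3 = -6 + (G + (-7/2 + 3/4))/3 = -6 + (G - 11/4)/3 = -6 + (-11/4 + G)/3 = -6 + (-11/12 + G/3) = -83/12 + G/3)
-I(u(4)) = -(-83/12 + (-2/(7 + sqrt(-2 + 4)))/3) = -(-83/12 + (-2/(7 + sqrt(2)))/3) = -(-83/12 - 2/(3*(7 + sqrt(2)))) = 83/12 + 2/(3*(7 + sqrt(2)))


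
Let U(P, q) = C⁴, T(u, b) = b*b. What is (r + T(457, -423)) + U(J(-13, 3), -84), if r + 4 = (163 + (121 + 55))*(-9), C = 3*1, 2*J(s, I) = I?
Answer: 175955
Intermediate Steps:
J(s, I) = I/2
C = 3
r = -3055 (r = -4 + (163 + (121 + 55))*(-9) = -4 + (163 + 176)*(-9) = -4 + 339*(-9) = -4 - 3051 = -3055)
T(u, b) = b²
U(P, q) = 81 (U(P, q) = 3⁴ = 81)
(r + T(457, -423)) + U(J(-13, 3), -84) = (-3055 + (-423)²) + 81 = (-3055 + 178929) + 81 = 175874 + 81 = 175955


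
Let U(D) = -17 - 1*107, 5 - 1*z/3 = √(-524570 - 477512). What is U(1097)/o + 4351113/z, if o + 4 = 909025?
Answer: 6591964222687/910936307247 + 1450371*I*√1002082/1002107 ≈ 7.2365 + 1448.8*I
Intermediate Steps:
o = 909021 (o = -4 + 909025 = 909021)
z = 15 - 3*I*√1002082 (z = 15 - 3*√(-524570 - 477512) = 15 - 3*I*√1002082 ≈ 15.0 - 3003.1*I)
U(D) = -124 (U(D) = -17 - 107 = -124)
U(1097)/o + 4351113/z = -124/909021 + 4351113/(15 - 3*I*√1002082)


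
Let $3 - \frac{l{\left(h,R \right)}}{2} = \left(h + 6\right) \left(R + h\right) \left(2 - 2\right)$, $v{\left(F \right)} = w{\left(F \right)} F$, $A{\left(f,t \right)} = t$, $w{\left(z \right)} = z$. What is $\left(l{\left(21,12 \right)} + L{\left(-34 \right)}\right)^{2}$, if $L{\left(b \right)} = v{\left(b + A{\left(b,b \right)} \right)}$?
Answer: $21436900$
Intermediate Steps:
$v{\left(F \right)} = F^{2}$ ($v{\left(F \right)} = F F = F^{2}$)
$L{\left(b \right)} = 4 b^{2}$ ($L{\left(b \right)} = \left(b + b\right)^{2} = \left(2 b\right)^{2} = 4 b^{2}$)
$l{\left(h,R \right)} = 6$ ($l{\left(h,R \right)} = 6 - 2 \left(h + 6\right) \left(R + h\right) \left(2 - 2\right) = 6 - 2 \left(6 + h\right) \left(R + h\right) 0 = 6 - 0 = 6 + 0 = 6$)
$\left(l{\left(21,12 \right)} + L{\left(-34 \right)}\right)^{2} = \left(6 + 4 \left(-34\right)^{2}\right)^{2} = \left(6 + 4 \cdot 1156\right)^{2} = \left(6 + 4624\right)^{2} = 4630^{2} = 21436900$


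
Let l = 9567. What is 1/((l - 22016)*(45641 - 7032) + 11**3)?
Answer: -1/480642110 ≈ -2.0806e-9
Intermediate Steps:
1/((l - 22016)*(45641 - 7032) + 11**3) = 1/((9567 - 22016)*(45641 - 7032) + 11**3) = 1/(-12449*38609 + 1331) = 1/(-480643441 + 1331) = 1/(-480642110) = -1/480642110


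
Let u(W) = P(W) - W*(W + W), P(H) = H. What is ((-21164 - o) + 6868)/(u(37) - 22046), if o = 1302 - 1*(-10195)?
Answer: 25793/24747 ≈ 1.0423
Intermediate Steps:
o = 11497 (o = 1302 + 10195 = 11497)
u(W) = W - 2*W² (u(W) = W - W*(W + W) = W - W*2*W = W - 2*W²)
((-21164 - o) + 6868)/(u(37) - 22046) = ((-21164 - 1*11497) + 6868)/(37*(1 - 2*37) - 22046) = ((-21164 - 11497) + 6868)/(37*(1 - 74) - 22046) = (-32661 + 6868)/(37*(-73) - 22046) = -25793/(-2701 - 22046) = -25793/(-24747) = -25793*(-1/24747) = 25793/24747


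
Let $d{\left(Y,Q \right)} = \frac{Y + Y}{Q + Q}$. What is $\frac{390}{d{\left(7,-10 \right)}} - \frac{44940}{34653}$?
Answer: $- \frac{45153760}{80857} \approx -558.44$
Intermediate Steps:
$d{\left(Y,Q \right)} = \frac{Y}{Q}$ ($d{\left(Y,Q \right)} = \frac{2 Y}{2 Q} = 2 Y \frac{1}{2 Q} = \frac{Y}{Q}$)
$\frac{390}{d{\left(7,-10 \right)}} - \frac{44940}{34653} = \frac{390}{7 \frac{1}{-10}} - \frac{44940}{34653} = \frac{390}{7 \left(- \frac{1}{10}\right)} - \frac{14980}{11551} = \frac{390}{- \frac{7}{10}} - \frac{14980}{11551} = 390 \left(- \frac{10}{7}\right) - \frac{14980}{11551} = - \frac{3900}{7} - \frac{14980}{11551} = - \frac{45153760}{80857}$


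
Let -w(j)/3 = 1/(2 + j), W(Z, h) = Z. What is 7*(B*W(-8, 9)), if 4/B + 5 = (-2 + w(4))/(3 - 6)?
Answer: 1344/25 ≈ 53.760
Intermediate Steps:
w(j) = -3/(2 + j)
B = -24/25 (B = 4/(-5 + (-2 - 3/(2 + 4))/(3 - 6)) = 4/(-5 + (-2 - 3/6)/(-3)) = 4/(-5 + (-2 - 3*⅙)*(-⅓)) = 4/(-5 + (-2 - ½)*(-⅓)) = 4/(-5 - 5/2*(-⅓)) = 4/(-5 + ⅚) = 4/(-25/6) = 4*(-6/25) = -24/25 ≈ -0.96000)
7*(B*W(-8, 9)) = 7*(-24/25*(-8)) = 7*(192/25) = 1344/25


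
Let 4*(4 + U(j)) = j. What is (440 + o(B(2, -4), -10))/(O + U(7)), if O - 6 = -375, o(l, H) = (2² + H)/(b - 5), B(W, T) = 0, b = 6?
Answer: -1736/1485 ≈ -1.1690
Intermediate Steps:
U(j) = -4 + j/4
o(l, H) = 4 + H (o(l, H) = (2² + H)/(6 - 5) = (4 + H)/1 = (4 + H)*1 = 4 + H)
O = -369 (O = 6 - 375 = -369)
(440 + o(B(2, -4), -10))/(O + U(7)) = (440 + (4 - 10))/(-369 + (-4 + (¼)*7)) = (440 - 6)/(-369 + (-4 + 7/4)) = 434/(-369 - 9/4) = 434/(-1485/4) = 434*(-4/1485) = -1736/1485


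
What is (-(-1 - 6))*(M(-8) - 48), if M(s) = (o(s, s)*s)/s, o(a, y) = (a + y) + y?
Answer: -504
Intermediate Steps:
o(a, y) = a + 2*y
M(s) = 3*s (M(s) = ((s + 2*s)*s)/s = ((3*s)*s)/s = (3*s²)/s = 3*s)
(-(-1 - 6))*(M(-8) - 48) = (-(-1 - 6))*(3*(-8) - 48) = (-1*(-7))*(-24 - 48) = 7*(-72) = -504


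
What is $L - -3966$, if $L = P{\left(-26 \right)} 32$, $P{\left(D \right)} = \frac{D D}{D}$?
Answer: $3134$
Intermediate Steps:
$P{\left(D \right)} = D$ ($P{\left(D \right)} = \frac{D^{2}}{D} = D$)
$L = -832$ ($L = \left(-26\right) 32 = -832$)
$L - -3966 = -832 - -3966 = -832 + 3966 = 3134$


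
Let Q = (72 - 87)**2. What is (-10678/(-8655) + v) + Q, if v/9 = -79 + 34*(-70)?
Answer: -189585752/8655 ≈ -21905.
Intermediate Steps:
Q = 225 (Q = (-15)**2 = 225)
v = -22131 (v = 9*(-79 + 34*(-70)) = 9*(-79 - 2380) = 9*(-2459) = -22131)
(-10678/(-8655) + v) + Q = (-10678/(-8655) - 22131) + 225 = (-10678*(-1/8655) - 22131) + 225 = (10678/8655 - 22131) + 225 = -191533127/8655 + 225 = -189585752/8655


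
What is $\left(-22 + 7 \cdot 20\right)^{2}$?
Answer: $13924$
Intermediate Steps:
$\left(-22 + 7 \cdot 20\right)^{2} = \left(-22 + 140\right)^{2} = 118^{2} = 13924$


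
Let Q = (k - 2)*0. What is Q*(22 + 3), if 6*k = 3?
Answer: 0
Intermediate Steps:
k = ½ (k = (⅙)*3 = ½ ≈ 0.50000)
Q = 0 (Q = (½ - 2)*0 = -3/2*0 = 0)
Q*(22 + 3) = 0*(22 + 3) = 0*25 = 0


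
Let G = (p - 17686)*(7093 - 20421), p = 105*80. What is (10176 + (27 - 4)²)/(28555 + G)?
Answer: 10705/123792363 ≈ 8.6475e-5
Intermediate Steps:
p = 8400
G = 123763808 (G = (8400 - 17686)*(7093 - 20421) = -9286*(-13328) = 123763808)
(10176 + (27 - 4)²)/(28555 + G) = (10176 + (27 - 4)²)/(28555 + 123763808) = (10176 + 23²)/123792363 = (10176 + 529)*(1/123792363) = 10705*(1/123792363) = 10705/123792363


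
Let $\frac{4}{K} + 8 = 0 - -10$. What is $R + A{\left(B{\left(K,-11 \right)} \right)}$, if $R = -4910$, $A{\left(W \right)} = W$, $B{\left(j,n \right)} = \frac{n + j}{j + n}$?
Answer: $-4909$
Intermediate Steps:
$K = 2$ ($K = \frac{4}{-8 + \left(0 - -10\right)} = \frac{4}{-8 + \left(0 + 10\right)} = \frac{4}{-8 + 10} = \frac{4}{2} = 4 \cdot \frac{1}{2} = 2$)
$B{\left(j,n \right)} = 1$ ($B{\left(j,n \right)} = \frac{j + n}{j + n} = 1$)
$R + A{\left(B{\left(K,-11 \right)} \right)} = -4910 + 1 = -4909$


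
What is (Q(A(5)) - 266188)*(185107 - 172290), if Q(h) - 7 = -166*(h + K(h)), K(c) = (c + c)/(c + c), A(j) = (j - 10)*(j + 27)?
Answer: -3073349979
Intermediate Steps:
A(j) = (-10 + j)*(27 + j)
K(c) = 1 (K(c) = (2*c)/((2*c)) = (2*c)*(1/(2*c)) = 1)
Q(h) = -159 - 166*h (Q(h) = 7 - 166*(h + 1) = 7 - 166*(1 + h) = 7 + (-166 - 166*h) = -159 - 166*h)
(Q(A(5)) - 266188)*(185107 - 172290) = ((-159 - 166*(-270 + 5² + 17*5)) - 266188)*(185107 - 172290) = ((-159 - 166*(-270 + 25 + 85)) - 266188)*12817 = ((-159 - 166*(-160)) - 266188)*12817 = ((-159 + 26560) - 266188)*12817 = (26401 - 266188)*12817 = -239787*12817 = -3073349979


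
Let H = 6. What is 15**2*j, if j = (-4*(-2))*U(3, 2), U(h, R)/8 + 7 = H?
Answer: -14400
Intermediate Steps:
U(h, R) = -8 (U(h, R) = -56 + 8*6 = -56 + 48 = -8)
j = -64 (j = -4*(-2)*(-8) = 8*(-8) = -64)
15**2*j = 15**2*(-64) = 225*(-64) = -14400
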